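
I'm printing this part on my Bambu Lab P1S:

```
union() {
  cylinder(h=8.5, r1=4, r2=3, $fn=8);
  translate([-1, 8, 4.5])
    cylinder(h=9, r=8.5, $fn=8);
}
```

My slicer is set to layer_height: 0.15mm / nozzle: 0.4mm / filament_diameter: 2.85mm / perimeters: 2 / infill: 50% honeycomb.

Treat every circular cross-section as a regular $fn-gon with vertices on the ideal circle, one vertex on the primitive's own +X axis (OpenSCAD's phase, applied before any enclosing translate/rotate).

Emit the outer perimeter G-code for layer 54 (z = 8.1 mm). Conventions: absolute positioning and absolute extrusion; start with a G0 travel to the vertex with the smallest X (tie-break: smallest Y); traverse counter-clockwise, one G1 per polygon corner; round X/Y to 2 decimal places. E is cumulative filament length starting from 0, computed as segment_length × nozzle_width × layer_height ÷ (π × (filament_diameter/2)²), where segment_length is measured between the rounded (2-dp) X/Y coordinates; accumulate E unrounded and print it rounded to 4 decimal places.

G0 X-9.50 Y8.00 Z8.10
G1 X-7.01 Y1.99 E0.0612
G1 X-2.92 Y0.30 E0.1028
G1 X-3.05 Y0.00 E0.1059
G1 X-2.15 Y-2.15 E0.1278
G1 X0.00 Y-3.05 E0.1497
G1 X2.15 Y-2.15 E0.1716
G1 X3.05 Y0.00 E0.1936
G1 X2.63 Y1.00 E0.2038
G1 X5.01 Y1.99 E0.2280
G1 X7.50 Y8.00 E0.2892
G1 X5.01 Y14.01 E0.3504
G1 X-1.00 Y16.50 E0.4116
G1 X-7.01 Y14.01 E0.4728
G1 X-9.50 Y8.00 E0.5339

At z = 8.1 mm: the cone (r1=4→r2=3) has section circumradius 3.047 here — a regular 8-gon; the cylinder at (-1, 8): section is a regular 8-gon, circumradius r=8.5; Combining (union): the regions partially overlap (shared area 12.18 mm²), so overlapping operands fuse into one piece — 1 connected region. The outline is a single polygon with 14 vertices. Extrusion per mm of travel: 0.4 × 0.15 / (π × 1.425²) = 0.009405. Accumulating E over each segment gives final E = 0.5339.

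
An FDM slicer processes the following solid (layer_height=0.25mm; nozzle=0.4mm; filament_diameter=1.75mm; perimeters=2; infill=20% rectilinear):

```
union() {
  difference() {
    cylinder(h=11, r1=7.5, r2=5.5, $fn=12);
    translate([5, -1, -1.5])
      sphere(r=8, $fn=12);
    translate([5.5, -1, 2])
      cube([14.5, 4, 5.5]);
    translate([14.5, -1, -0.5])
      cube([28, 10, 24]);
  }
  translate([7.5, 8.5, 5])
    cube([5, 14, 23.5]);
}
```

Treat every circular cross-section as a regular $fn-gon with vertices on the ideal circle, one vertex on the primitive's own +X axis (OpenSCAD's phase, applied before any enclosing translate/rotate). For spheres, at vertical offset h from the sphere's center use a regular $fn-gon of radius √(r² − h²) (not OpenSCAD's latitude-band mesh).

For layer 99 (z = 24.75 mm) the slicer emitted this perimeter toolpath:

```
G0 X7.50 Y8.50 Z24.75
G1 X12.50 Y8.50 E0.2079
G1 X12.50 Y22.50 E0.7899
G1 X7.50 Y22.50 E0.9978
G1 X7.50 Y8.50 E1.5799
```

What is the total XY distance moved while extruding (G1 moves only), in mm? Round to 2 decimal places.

Sum the Euclidean lengths of each G1 segment: total = 38.00 mm.

38.00 mm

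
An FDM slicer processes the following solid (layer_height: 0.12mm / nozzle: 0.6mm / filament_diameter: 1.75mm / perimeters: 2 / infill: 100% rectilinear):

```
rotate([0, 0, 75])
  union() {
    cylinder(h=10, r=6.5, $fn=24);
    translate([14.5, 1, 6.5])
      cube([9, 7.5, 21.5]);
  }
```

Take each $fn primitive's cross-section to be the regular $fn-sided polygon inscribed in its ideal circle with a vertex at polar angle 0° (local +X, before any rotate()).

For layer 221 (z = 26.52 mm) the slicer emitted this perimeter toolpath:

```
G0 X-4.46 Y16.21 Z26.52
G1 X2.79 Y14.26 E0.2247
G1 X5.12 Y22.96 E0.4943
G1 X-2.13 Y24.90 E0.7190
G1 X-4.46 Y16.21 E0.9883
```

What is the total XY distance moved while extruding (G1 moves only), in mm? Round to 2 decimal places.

33.02 mm

Sum the Euclidean lengths of each G1 segment: total = 33.02 mm.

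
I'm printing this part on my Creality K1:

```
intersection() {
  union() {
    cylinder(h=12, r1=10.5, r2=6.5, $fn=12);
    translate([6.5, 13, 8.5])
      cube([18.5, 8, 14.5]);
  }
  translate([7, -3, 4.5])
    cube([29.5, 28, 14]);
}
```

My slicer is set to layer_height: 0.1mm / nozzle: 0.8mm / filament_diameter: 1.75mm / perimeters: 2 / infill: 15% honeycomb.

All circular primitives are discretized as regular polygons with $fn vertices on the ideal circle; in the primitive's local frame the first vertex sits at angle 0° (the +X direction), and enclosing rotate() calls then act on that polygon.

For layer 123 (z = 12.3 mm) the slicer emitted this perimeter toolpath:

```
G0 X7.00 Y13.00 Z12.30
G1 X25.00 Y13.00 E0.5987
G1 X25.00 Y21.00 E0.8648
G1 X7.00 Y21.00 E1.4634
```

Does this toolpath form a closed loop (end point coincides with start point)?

Start point (G0): (7.00, 13.00). End point (last G1): the path does not return to the start — open.

no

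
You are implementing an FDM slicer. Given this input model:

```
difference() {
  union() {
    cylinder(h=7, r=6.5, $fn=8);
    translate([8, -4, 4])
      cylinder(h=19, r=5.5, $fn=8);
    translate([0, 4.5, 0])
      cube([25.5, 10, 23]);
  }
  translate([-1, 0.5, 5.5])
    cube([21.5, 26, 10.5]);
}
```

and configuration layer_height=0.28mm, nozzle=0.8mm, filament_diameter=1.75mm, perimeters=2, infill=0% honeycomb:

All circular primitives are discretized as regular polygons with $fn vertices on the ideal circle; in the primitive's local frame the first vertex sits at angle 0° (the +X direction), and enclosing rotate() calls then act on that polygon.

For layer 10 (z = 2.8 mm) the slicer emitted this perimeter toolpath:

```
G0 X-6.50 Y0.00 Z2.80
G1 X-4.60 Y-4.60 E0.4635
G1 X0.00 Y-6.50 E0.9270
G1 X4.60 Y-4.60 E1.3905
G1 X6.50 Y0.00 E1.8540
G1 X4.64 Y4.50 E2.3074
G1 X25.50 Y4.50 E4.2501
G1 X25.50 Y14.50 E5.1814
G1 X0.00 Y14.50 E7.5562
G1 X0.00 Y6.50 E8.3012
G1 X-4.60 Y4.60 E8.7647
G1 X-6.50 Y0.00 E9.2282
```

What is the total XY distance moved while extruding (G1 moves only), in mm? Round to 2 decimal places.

99.09 mm

Sum the Euclidean lengths of each G1 segment: total = 99.09 mm.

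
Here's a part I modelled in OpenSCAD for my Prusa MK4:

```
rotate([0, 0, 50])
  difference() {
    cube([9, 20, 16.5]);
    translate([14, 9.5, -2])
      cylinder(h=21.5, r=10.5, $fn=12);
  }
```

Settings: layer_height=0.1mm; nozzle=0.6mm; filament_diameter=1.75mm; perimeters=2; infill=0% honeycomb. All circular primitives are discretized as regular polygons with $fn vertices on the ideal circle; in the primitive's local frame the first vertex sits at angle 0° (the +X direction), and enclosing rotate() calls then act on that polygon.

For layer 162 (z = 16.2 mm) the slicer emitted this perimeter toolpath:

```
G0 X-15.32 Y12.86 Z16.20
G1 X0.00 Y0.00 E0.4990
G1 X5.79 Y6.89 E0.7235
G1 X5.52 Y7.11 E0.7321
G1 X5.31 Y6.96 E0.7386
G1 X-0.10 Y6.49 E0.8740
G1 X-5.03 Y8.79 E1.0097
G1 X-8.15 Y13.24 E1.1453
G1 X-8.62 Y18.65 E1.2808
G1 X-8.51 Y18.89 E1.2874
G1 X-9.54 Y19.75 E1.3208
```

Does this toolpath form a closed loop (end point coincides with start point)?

no

Start point (G0): (-15.32, 12.86). End point (last G1): the path does not return to the start — open.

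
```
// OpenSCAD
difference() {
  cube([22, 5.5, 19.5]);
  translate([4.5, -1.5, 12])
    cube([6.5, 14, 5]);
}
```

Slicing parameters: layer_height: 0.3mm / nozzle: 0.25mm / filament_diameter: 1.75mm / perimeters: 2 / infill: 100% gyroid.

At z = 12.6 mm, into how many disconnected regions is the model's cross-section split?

2

At z = 12.6 mm: the 22×5.5 cube contributes its full rectangle; the cube at (4.5, -1.5) is present — its section is the full 6.5×14 rectangle; After the difference (first − rest): starting from the 22×5.5 cube, the 6.5×14 cube at (4.5, -1.5) partially overlaps it — only the 35.75 mm² overlap (of its 91.00 mm²) is removed, clipping the outline — 2 connected regions. The result has 2 disconnected regions.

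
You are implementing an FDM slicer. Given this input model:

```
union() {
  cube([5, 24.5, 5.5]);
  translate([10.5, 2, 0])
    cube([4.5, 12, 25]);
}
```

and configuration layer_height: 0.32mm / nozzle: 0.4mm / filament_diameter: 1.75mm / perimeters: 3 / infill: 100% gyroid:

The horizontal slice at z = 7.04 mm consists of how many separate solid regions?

At z = 7.04 mm: the cube is absent (z outside [0, 5.5]); the cube at (10.5, 2) is present — its section is the full 4.5×12 rectangle; Merging all regions: only the 4.5×12 cube at (10.5, 2) is present, so the union is just that shape — 1 connected region. The result has 1 disconnected region.

1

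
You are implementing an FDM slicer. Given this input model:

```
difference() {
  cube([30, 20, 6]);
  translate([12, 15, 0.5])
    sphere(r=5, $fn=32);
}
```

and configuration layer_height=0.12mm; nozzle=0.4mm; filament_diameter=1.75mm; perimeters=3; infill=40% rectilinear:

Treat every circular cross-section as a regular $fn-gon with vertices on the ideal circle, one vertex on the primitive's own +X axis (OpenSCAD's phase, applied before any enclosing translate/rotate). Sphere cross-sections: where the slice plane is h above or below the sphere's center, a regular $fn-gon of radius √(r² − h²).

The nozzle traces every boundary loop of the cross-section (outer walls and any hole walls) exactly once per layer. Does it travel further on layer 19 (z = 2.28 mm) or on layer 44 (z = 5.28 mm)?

layer 19 (z = 2.28 mm)

Layer 19 (z = 2.28): the cube (footprint 30×20) is included at this height (perimeter 100.00 mm); the r=5 sphere at (12, 15) contributes a regular 32-gon of circumradius √(5²−1.78²) = 4.672 (perimeter = 2·32·4.672·sin(180°/32) = 29.31 mm); Subtracting the remaining from the first: starting from the 30×20 cube, the r=5 sphere at (12, 15) lies wholly inside it (removes its full 68.15 mm² and its 29.31 mm outline becomes a hole wall) — boundary (outer + 1 inner loop) = 129.31 mm. So its perimeter = 129.31 mm. Layer 44 (z = 5.28): the cube is present — its section is the full 30×20 rectangle (perimeter 100.00 mm); the r=5 sphere at (12, 15) slices to a regular 32-gon of circumradius 1.467 (√(r²−h²) with h=4.78 from center) (perimeter = 2·32·1.467·sin(180°/32) = 9.20 mm); Subtracting the remaining from the first: starting from the 30×20 cube, the r=5 sphere at (12, 15) lies wholly inside it (removes its full 6.72 mm² and its 9.20 mm outline becomes a hole wall) — boundary (outer + 1 inner loop) = 109.20 mm. So its perimeter = 109.20 mm. Layer 19 is larger (129.31 vs 109.20 mm).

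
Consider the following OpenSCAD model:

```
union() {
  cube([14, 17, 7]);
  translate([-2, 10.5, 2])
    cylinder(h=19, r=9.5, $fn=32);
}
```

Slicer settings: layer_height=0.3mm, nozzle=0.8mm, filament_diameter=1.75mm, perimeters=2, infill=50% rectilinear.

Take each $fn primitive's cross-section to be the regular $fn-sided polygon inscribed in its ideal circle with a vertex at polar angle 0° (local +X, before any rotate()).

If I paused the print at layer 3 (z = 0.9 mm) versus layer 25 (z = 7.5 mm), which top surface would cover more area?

layer 25 (z = 7.5 mm)

Layer 3 (z = 0.9): the cube (footprint 14×17) is included at this height (area 238.00 mm²); the cylinder at (-2, 10.5) is absent (z outside [2, 21]); Taking the union: only the 14×17 cube is present, so the union is just that shape — area = 238.00 mm². So its area = 238.00 mm². Layer 25 (z = 7.5): the cube is absent (z outside [0, 7]); the r=9.5 cylinder at (-2, 10.5) gives a regular 32-gon of circumradius 9.5 (constant along its height) (area = (32/2)·9.500²·sin(360°/32) = 281.71 mm²); Merging all regions: only the r=9.5 cylinder at (-2, 10.5) is present, so the union is just that shape — area = 281.71 mm². So its area = 281.71 mm². Layer 25 is larger (281.71 vs 238.00 mm²).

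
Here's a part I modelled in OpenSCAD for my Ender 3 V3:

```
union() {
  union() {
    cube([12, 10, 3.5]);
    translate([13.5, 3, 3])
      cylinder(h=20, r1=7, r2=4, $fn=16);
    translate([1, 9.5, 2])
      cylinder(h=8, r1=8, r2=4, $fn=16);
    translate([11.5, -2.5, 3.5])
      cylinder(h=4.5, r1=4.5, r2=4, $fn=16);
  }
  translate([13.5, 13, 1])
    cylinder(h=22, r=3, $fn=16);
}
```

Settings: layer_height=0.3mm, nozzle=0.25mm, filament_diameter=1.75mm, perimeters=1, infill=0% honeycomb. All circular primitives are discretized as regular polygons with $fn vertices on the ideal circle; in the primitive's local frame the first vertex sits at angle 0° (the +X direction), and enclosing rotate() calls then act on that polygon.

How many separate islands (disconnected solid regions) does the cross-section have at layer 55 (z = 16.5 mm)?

2

At z = 16.5 mm: the cube does not reach this height (z outside [0, 3.5]); the cone at (13.5, 3) (r1=7→r2=4) has section circumradius 4.975 here — a regular 16-gon; the cone at (1, 9.5) is not intersected at this z (z outside [2, 10]); the cone at (11.5, -2.5) is not intersected at this z (z outside [3.5, 8]); Combining (union): only the cone at (13.5, 3) is present, so the union is just that shape — 1 connected region; the r=3 cylinder at (13.5, 13) gives a regular 16-gon of circumradius 3 (constant along its height); Taking the union: the 2 present regions are separate (no shared area or edge), so areas and boundary lengths simply add and each stays a separate island — 2 connected regions. Overall, the cross-section has 2 separate islands. Island count = 2.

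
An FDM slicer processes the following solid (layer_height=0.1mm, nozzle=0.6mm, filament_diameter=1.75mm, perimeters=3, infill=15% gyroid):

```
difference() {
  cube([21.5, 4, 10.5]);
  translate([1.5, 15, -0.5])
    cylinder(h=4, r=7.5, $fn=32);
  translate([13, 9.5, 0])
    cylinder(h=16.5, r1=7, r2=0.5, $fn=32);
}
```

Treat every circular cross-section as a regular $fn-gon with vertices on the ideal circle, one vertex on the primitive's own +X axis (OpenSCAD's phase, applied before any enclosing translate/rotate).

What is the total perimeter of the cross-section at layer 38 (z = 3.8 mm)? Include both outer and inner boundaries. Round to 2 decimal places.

51.00 mm

At z = 3.8 mm: the cube (footprint 21.5×4) is included at this height (perimeter 51.00 mm); the cylinder at (1.5, 15) is not intersected at this z (z outside [-0.5, 3.5]); the cone at (13, 9.5) (r1=7→r2=0.5) has section circumradius 5.503 here — a regular 32-gon (perimeter = 2·32·5.503·sin(180°/32) = 34.52 mm); Subtracting the remaining from the first: starting from the 21.5×4 cube, the cone at (13, 9.5) partially overlaps it — only the 0.00 mm² overlap (of its 94.53 mm²) is removed, clipping the outline — boundary = 51.00 mm. Overall, the cross-section is a single solid region. Total boundary length (outer) = 51.00 mm.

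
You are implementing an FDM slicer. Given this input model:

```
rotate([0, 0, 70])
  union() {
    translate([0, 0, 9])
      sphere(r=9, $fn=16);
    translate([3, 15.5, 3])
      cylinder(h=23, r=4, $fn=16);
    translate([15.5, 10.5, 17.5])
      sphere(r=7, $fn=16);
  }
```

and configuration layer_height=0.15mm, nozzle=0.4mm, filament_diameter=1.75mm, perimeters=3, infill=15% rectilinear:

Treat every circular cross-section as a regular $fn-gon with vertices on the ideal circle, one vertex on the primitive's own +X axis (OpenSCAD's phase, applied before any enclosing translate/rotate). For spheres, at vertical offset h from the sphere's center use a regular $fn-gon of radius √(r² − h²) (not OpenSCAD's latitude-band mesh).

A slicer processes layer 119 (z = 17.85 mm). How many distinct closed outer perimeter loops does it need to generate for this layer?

At z = 17.85 mm: the r=9 sphere contributes a regular 16-gon of circumradius √(9²−8.85²) = 1.636; the cylinder at (3, 15.5): section is a regular 16-gon, circumradius r=4; the r=7 sphere at (15.5, 10.5) contributes a regular 16-gon of circumradius √(7²−0.35²) = 6.991; Combining (union): the 3 present regions are separate (no shared area or edge), so areas and boundary lengths simply add and each stays a separate island — 3 connected regions; (whole slice rotated 70° about Z — lengths, areas and connectivity unchanged). The result has 3 disconnected regions.

3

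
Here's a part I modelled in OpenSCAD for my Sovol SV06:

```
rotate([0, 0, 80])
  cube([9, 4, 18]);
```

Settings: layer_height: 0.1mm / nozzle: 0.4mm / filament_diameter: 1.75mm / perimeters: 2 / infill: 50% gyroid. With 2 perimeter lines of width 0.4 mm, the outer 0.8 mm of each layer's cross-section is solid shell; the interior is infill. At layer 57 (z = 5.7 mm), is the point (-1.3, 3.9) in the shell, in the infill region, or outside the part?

infill

At z = 5.7 mm: the cube is present — its section is the full 9×4 rectangle; (whole slice rotated 80° about Z — lengths, areas and connectivity unchanged). Overall, the cross-section is a single solid region. Undo the 80° rotation: the query point maps to (3.615, 1.957) in the un-rotated model frame. The nearest boundary edge runs (0.00, 0.00)→(9.00, 0.00); distance from the point to it = 1.96 mm. The point is inside the cross-section and 1.96 mm from the nearest boundary — more than the 0.8 mm shell width (2 × 0.4), so it's in the infill interior.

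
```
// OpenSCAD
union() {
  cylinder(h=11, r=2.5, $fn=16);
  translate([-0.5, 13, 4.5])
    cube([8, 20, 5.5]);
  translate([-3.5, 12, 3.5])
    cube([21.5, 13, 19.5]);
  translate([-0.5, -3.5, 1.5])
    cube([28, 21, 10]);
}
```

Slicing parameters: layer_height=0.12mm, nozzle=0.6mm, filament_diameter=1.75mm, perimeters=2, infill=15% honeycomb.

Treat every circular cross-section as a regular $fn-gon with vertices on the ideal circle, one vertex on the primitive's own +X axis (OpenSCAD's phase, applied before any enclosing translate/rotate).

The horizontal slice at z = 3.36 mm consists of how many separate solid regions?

1

At z = 3.36 mm: the r=2.5 cylinder gives a regular 16-gon of circumradius 2.5 (constant along its height); the cube at (-0.5, 13) is absent (z outside [4.5, 10]); the cube at (-3.5, 12) is absent (z outside [3.5, 23]); the cube at (-0.5, -3.5) is present — its section is the full 28×21 rectangle; Merging all regions: the regions partially overlap (shared area 12.02 mm²), so overlapping operands fuse into one piece — 1 connected region. The result has 1 disconnected region.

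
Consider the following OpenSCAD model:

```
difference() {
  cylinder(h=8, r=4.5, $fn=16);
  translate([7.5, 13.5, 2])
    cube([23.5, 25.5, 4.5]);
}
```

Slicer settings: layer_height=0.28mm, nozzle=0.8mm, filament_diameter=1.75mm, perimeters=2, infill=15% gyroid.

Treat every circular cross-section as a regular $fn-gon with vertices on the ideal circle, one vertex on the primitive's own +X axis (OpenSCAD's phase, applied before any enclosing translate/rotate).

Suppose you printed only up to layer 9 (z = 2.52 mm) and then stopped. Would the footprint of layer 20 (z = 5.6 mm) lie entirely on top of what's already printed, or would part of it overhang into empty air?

entirely on top

Compare the two slices. At z = 2.52: the r=4.5 cylinder contributes a regular 16-gon of circumradius 4.5 (area = (16/2)·4.500²·sin(360°/16) = 61.99 mm²); the 23.5×25.5 cube at (7.5, 13.5) contributes its full rectangle (area 599.25 mm²); After the difference (first − rest): starting from the r=4.5 cylinder (61.99 mm²), the 23.5×25.5 cube at (7.5, 13.5) misses the remaining region (no effect) — area = 61.99 mm². At z = 5.6: the r=4.5 cylinder gives a regular 16-gon of circumradius 4.5 (constant along its height) (area = (16/2)·4.500²·sin(360°/16) = 61.99 mm²); the cube at (7.5, 13.5) (footprint 23.5×25.5) is included at this height (area 599.25 mm²); After the difference (first − rest): starting from the r=4.5 cylinder (61.99 mm²), the 23.5×25.5 cube at (7.5, 13.5) misses the remaining region (no effect) — area = 61.99 mm². Checking containment: the cross-section at z = 5.6 is a subset of the cross-section at z = 2.52.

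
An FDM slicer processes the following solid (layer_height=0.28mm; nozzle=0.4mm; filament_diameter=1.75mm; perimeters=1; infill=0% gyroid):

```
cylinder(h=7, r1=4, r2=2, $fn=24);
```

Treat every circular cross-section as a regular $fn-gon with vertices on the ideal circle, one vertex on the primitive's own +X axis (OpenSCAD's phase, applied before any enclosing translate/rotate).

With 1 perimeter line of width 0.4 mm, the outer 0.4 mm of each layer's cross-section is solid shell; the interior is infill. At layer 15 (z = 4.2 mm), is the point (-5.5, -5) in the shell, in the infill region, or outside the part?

outside

At z = 4.2 mm: the cone contributes a regular 24-gon of circumradius 2.800 (interpolated between r1=4 and r2=2 at t=0.600). Overall, the cross-section is a single solid region. The nearest boundary edge runs (-2.42, -1.40)→(-1.98, -1.98); distance from the point to it = 4.64 mm. The point is not inside any of the regions above, so it lies outside the cross-section (4.64 mm from the nearest boundary).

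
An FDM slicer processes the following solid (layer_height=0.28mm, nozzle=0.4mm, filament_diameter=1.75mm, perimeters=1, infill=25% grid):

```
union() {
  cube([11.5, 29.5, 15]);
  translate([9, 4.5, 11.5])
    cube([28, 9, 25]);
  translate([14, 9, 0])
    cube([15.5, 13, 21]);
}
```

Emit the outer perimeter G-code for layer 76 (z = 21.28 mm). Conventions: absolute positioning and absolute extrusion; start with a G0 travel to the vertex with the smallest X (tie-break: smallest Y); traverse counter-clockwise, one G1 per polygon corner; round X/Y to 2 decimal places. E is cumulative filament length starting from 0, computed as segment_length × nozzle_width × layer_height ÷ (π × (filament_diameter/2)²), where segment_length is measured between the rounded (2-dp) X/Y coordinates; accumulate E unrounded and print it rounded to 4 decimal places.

G0 X9.00 Y4.50 Z21.28
G1 X37.00 Y4.50 E1.3038
G1 X37.00 Y13.50 E1.7229
G1 X9.00 Y13.50 E3.0267
G1 X9.00 Y4.50 E3.4457

At z = 21.28 mm: the cube is not intersected at this z (z outside [0, 15]); the 28×9 cube at (9, 4.5) contributes its full rectangle; the cube at (14, 9) is absent (z outside [0, 21]); Combining (union): only the 28×9 cube at (9, 4.5) is present, so the union is just that shape — 1 connected region. The outline is a single polygon with 4 vertices. Extrusion per mm of travel: 0.4 × 0.28 / (π × 0.875²) = 0.046564. Accumulating E over each segment gives final E = 3.4457.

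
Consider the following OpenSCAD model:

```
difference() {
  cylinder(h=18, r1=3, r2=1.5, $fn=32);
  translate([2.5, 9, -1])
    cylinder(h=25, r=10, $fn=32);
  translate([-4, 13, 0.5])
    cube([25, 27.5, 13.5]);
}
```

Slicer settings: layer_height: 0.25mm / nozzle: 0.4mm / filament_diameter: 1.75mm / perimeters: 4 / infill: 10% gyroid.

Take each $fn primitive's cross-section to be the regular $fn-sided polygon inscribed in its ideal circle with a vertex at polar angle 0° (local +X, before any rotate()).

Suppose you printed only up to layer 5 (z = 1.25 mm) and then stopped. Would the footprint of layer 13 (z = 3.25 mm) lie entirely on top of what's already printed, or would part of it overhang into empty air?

Compare the two slices. At z = 1.25: the cone: at t=0.069 of its height the radius interpolates to r₁+(r₂−r₁)t = 2.896, giving a regular 32-gon of that circumradius (area = (32/2)·2.896²·sin(360°/32) = 26.18 mm²); the r=10 cylinder at (2.5, 9) contributes a regular 32-gon of circumradius 10 (area = (32/2)·10.000²·sin(360°/32) = 312.14 mm²); the cube at (-4, 13) is present — its section is the full 25×27.5 rectangle (area 687.50 mm²); Taking the first minus the rest: starting from the cone (26.18 mm²), the r=10 cylinder at (2.5, 9) partially overlaps it — only the 15.89 mm² overlap (of its 312.14 mm²) is removed, clipping the outline; the 25×27.5 cube at (-4, 13) misses the remaining region (no effect) — area = 10.28 mm². At z = 3.25: the cone (r1=3→r2=1.5) has section circumradius 2.729 here — a regular 32-gon (area = (32/2)·2.729²·sin(360°/32) = 23.25 mm²); the r=10 cylinder at (2.5, 9) gives a regular 32-gon of circumradius 10 (constant along its height) (area = (32/2)·10.000²·sin(360°/32) = 312.14 mm²); the cube at (-4, 13) is present — its section is the full 25×27.5 rectangle (area 687.50 mm²); Subtracting the remaining from the first: starting from the cone (23.25 mm²), the r=10 cylinder at (2.5, 9) partially overlaps it — only the 14.35 mm² overlap (of its 312.14 mm²) is removed, clipping the outline; the 25×27.5 cube at (-4, 13) misses the remaining region (no effect) — area = 8.90 mm². Checking containment: the cross-section at z = 3.25 is a subset of the cross-section at z = 1.25.

entirely on top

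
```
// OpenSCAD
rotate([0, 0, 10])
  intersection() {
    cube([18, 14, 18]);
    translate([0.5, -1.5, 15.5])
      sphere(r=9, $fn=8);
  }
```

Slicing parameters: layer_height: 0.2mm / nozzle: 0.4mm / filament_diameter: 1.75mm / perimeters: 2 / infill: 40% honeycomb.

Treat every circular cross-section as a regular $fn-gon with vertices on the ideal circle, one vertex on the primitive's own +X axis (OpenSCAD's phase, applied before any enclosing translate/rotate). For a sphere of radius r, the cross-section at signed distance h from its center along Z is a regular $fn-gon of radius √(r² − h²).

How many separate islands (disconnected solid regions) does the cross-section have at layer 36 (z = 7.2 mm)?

1

At z = 7.2 mm: the 18×14 cube contributes its full rectangle; the r=9 sphere at (0.5, -1.5) slices to a regular 8-gon of circumradius 3.480 (√(r²−h²) with h=8.3 from center); After intersecting: the r=9 sphere at (0.5, -1.5) partially overlaps the 18×14 cube; clipping to the common part keeps 4.75 mm² — 1 connected region; (rotated 10° about Z; rotation is an isometry so areas/perimeters/island counts are preserved). Overall, the cross-section is a single solid region. Island count = 1.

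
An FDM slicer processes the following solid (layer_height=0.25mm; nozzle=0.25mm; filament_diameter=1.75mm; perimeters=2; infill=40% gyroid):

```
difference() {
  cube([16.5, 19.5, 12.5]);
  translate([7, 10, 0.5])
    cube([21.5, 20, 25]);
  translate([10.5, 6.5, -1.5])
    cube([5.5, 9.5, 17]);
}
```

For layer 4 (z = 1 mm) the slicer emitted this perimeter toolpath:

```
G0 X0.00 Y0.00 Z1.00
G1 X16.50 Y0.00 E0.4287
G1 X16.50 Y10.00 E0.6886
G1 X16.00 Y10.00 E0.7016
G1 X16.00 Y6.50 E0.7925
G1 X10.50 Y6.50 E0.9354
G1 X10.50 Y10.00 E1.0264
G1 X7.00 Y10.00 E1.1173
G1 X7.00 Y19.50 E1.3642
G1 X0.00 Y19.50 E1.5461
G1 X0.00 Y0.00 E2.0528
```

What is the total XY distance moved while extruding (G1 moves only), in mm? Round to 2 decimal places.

79.00 mm

Sum the Euclidean lengths of each G1 segment: total = 79.00 mm.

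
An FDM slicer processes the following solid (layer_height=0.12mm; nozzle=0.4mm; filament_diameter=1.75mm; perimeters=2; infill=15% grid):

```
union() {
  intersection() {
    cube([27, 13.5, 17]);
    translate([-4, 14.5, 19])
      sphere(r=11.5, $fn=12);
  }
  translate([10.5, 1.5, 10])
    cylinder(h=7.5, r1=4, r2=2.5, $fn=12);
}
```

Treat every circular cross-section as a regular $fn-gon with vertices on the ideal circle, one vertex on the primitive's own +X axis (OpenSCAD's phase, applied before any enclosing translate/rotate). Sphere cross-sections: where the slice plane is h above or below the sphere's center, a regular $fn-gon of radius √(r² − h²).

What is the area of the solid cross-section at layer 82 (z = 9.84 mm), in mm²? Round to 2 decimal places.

At z = 9.84 mm: the cube is present — its section is the full 27×13.5 rectangle (area 364.50 mm²); the r=11.5 sphere at (-4, 14.5) slices to a regular 12-gon of circumradius 6.953 (√(r²−h²) with h=9.16 from center) (area = (12/2)·6.953²·sin(360°/12) = 145.03 mm²); After intersecting: the r=11.5 sphere at (-4, 14.5) partially overlaps the 27×13.5 cube; clipping to the common part keeps 7.87 mm² — area = 7.87 mm²; the cone at (10.5, 1.5) does not reach this height (z outside [10, 17.5]); Combining (union): only that combined region is present, so the union is just that shape — area = 7.87 mm². Overall, the cross-section is a single solid region. Net area = 7.87 mm².

7.87 mm²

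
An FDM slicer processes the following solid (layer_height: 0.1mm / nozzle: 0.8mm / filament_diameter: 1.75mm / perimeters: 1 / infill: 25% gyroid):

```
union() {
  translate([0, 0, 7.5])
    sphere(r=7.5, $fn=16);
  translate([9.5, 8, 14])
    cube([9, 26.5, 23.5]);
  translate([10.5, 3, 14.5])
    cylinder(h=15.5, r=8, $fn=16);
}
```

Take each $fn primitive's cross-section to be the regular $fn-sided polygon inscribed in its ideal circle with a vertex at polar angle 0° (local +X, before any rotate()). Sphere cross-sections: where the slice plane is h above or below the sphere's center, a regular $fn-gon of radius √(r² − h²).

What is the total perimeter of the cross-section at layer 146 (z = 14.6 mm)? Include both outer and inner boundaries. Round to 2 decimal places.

At z = 14.6 mm: the r=7.5 sphere slices to a regular 16-gon of circumradius 2.417 (√(r²−h²) with h=7.1 from center) (perimeter = 2·16·2.417·sin(180°/16) = 15.09 mm); the cube at (9.5, 8) is present — its section is the full 9×26.5 rectangle (perimeter 71.00 mm); the cylinder at (10.5, 3): section is a regular 16-gon, circumradius r=8 (perimeter = 2·16·8.000·sin(180°/16) = 49.94 mm); Taking the union: the regions partially overlap (shared area 15.25 mm²), so the edge portions inside another operand are dropped and the merged outline is re-measured after clipping — boundary = 118.08 mm. Overall, the cross-section has 2 separate islands. Total boundary length (outer) = 118.08 mm.

118.08 mm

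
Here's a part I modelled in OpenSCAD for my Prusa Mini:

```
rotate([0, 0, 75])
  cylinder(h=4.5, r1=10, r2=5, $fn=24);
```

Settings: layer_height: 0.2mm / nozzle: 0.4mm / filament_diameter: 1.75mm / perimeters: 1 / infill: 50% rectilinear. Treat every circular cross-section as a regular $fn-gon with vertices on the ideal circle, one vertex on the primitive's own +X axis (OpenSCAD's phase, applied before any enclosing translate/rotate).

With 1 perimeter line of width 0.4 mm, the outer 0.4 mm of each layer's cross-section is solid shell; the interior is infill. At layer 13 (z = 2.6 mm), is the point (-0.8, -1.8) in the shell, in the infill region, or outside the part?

infill

At z = 2.6 mm: the cone (r1=10→r2=5) has section circumradius 7.111 here — a regular 24-gon; (rotated 75° about Z; rotation is an isometry so areas/perimeters/island counts are preserved). Overall, the cross-section is a single solid region. Undo the 75° rotation: the query point maps to (-1.946, 0.307) in the un-rotated model frame. The nearest boundary edge runs (-6.87, 1.84)→(-7.11, 0.00); distance from the point to it = 5.08 mm. The point is inside the cross-section and 5.08 mm from the nearest boundary — more than the 0.4 mm shell width (1 × 0.4), so it's in the infill interior.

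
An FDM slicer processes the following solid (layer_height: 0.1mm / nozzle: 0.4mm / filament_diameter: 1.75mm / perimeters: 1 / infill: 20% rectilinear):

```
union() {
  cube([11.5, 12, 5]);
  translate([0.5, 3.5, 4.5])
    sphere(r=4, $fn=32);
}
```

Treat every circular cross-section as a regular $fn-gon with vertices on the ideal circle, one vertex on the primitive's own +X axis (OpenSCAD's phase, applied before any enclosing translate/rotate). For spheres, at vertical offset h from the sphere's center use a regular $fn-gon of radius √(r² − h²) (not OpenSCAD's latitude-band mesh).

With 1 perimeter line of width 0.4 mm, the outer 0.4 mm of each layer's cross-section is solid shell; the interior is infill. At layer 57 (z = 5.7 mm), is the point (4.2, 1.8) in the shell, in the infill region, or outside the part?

outside

At z = 5.7 mm: the cube is not intersected at this z (z outside [0, 5]); the r=4 sphere at (0.5, 3.5) contributes a regular 32-gon of circumradius √(4²−1.2²) = 3.816; Merging all regions: only the r=4 sphere at (0.5, 3.5) is present, so the union is just that shape — 1 connected region. Overall, the cross-section is a single solid region. The nearest boundary edge runs (3.67, 1.38)→(4.03, 2.04); distance from the point to it = 0.27 mm. The point is not inside any of the regions above, so it lies outside the cross-section (0.27 mm from the nearest boundary).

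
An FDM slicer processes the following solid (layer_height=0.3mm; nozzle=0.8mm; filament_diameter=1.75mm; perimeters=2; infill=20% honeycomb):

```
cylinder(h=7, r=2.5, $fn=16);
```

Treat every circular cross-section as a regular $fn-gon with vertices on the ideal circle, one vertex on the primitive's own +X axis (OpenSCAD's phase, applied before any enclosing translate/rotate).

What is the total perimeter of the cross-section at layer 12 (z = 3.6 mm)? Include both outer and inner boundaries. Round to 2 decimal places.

15.61 mm

At z = 3.6 mm: the r=2.5 cylinder gives a regular 16-gon of circumradius 2.5 (constant along its height) (perimeter = 2·16·2.500·sin(180°/16) = 15.61 mm). Overall, the cross-section is a single solid region. Total boundary length (outer) = 15.61 mm.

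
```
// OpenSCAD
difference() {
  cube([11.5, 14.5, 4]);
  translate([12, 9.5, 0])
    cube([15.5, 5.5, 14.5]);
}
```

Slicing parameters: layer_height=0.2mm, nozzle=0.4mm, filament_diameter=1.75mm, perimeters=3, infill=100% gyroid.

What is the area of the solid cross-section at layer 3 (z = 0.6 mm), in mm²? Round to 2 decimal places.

166.75 mm²

At z = 0.6 mm: the cube is present — its section is the full 11.5×14.5 rectangle (area 166.75 mm²); the cube at (12, 9.5) is present — its section is the full 15.5×5.5 rectangle (area 85.25 mm²); Subtracting the remaining from the first: starting from the 11.5×14.5 cube (166.75 mm²), the 15.5×5.5 cube at (12, 9.5) misses the remaining region (no effect) — area = 166.75 mm². Overall, the cross-section is a single solid region. Net area = 166.75 mm².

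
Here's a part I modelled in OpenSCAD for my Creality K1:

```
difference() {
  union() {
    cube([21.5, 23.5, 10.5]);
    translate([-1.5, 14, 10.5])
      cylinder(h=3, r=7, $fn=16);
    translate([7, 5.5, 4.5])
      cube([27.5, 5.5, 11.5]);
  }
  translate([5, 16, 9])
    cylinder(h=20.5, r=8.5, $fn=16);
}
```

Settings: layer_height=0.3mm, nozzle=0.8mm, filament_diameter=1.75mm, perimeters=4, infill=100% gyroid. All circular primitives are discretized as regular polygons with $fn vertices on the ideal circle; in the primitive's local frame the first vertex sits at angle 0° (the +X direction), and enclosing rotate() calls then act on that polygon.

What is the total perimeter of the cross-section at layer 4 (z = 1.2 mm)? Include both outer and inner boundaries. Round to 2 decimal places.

90.00 mm

At z = 1.2 mm: the cube is present — its section is the full 21.5×23.5 rectangle (perimeter 90.00 mm); the cylinder at (-1.5, 14) does not reach this height (z outside [10.5, 13.5]); the cube at (7, 5.5) does not reach this height (z outside [4.5, 16]); Merging all regions: only the 21.5×23.5 cube is present, so the union is just that shape — boundary = 90.00 mm; the cylinder at (5, 16) is not intersected at this z (z outside [9, 29.5]); Taking the first minus the rest: none of the subtracted shapes is present at this height, so that combined region is unchanged — boundary = 90.00 mm. Overall, the cross-section is a single solid region. Total boundary length (outer) = 90.00 mm.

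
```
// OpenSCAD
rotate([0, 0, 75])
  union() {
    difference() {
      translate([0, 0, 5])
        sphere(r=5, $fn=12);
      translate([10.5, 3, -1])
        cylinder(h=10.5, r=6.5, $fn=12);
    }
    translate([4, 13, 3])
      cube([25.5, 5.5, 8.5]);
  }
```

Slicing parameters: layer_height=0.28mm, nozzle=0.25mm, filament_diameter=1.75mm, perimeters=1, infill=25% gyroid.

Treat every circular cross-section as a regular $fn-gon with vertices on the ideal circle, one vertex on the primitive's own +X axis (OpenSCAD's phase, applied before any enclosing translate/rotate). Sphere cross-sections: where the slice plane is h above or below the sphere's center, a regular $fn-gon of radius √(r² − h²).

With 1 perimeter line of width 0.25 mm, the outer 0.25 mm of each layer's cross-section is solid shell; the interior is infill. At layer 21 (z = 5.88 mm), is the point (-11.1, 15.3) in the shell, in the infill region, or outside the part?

At z = 5.88 mm: the r=5 sphere contributes a regular 12-gon of circumradius √(5²−0.88²) = 4.922; the r=6.5 cylinder at (10.5, 3) contributes a regular 12-gon of circumradius 6.5; Taking the first minus the rest: starting from the r=5 sphere, the r=6.5 cylinder at (10.5, 3) partially overlaps it — only the 0.31 mm² overlap (of its 126.75 mm²) is removed, clipping the outline — 1 connected region; the cube at (4, 13) is present — its section is the full 25.5×5.5 rectangle; Combining (union): the 2 present regions are separate (no shared area or edge), so areas and boundary lengths simply add and each stays a separate island — 2 connected regions; (rotated 75° about Z; rotation is an isometry so areas/perimeters/island counts are preserved). Overall, the cross-section has 2 separate islands. Undo the 75° rotation: the query point maps to (11.906, 14.682) in the un-rotated model frame. The nearest boundary edge runs (29.50, 13.00)→(4.00, 13.00); distance from the point to it = 1.68 mm. (Shell/infill is judged within the island containing the point — the largest one.) The point is inside the cross-section and 1.68 mm from the nearest boundary — more than the 0.25 mm shell width (1 × 0.25), so it's in the infill interior.

infill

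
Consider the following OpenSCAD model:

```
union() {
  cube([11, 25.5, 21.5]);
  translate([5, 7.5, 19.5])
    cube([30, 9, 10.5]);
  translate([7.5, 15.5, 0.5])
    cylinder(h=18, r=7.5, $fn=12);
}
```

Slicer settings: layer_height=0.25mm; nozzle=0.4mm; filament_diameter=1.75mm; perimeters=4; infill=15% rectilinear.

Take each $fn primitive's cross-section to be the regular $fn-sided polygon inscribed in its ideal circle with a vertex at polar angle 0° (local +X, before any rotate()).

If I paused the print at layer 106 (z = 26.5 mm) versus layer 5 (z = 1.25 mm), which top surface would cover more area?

Layer 106 (z = 26.5): the cube is absent (z outside [0, 21.5]); the cube at (5, 7.5) (footprint 30×9) is included at this height (area 270.00 mm²); the cylinder at (7.5, 15.5) is absent (z outside [0.5, 18.5]); Combining (union): only the 30×9 cube at (5, 7.5) is present, so the union is just that shape — area = 270.00 mm². So its area = 270.00 mm². Layer 5 (z = 1.25): the cube (footprint 11×25.5) is included at this height (area 280.50 mm²); the cube at (5, 7.5) does not reach this height (z outside [19.5, 30]); the cylinder at (7.5, 15.5): section is a regular 12-gon, circumradius r=7.5 (area = (12/2)·7.500²·sin(360°/12) = 168.75 mm²); Combining (union): the regions partially overlap — summed areas 449.25 mm² minus the doubly-counted overlap 133.59 mm² gives 315.66 mm² — area = 315.66 mm². So its area = 315.66 mm². Layer 5 is larger (315.66 vs 270.00 mm²).

layer 5 (z = 1.25 mm)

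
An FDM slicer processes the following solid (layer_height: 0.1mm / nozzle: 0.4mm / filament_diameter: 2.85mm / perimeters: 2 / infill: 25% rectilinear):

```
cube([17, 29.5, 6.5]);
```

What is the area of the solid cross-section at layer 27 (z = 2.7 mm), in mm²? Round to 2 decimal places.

501.50 mm²

At z = 2.7 mm: the cube (footprint 17×29.5) is included at this height (area 501.50 mm²). Overall, the cross-section is a single solid region. Net area = 501.50 mm².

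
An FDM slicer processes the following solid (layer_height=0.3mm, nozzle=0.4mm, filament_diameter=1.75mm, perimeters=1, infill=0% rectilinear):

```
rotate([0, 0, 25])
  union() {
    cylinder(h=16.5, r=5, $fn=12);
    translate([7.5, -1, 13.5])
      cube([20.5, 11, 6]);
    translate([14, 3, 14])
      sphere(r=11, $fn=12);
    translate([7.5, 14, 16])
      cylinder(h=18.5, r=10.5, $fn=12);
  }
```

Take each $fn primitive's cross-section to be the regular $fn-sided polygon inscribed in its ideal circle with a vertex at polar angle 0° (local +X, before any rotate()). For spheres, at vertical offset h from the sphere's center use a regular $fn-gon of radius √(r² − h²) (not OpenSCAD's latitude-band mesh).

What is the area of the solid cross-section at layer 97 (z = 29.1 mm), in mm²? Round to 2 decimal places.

At z = 29.1 mm: the cylinder is absent (z outside [0, 16.5]); the cube at (7.5, -1) is absent (z outside [13.5, 19.5]); the sphere at (14, 3) does not reach this height (|z−center|=15.100 > r=11); the cylinder at (7.5, 14): section is a regular 12-gon, circumradius r=10.5 (area = (12/2)·10.500²·sin(360°/12) = 330.75 mm²); Combining (union): only the r=10.5 cylinder at (7.5, 14) is present, so the union is just that shape — area = 330.75 mm²; (whole slice rotated 25° about Z — lengths, areas and connectivity unchanged). Overall, the cross-section is a single solid region. Net area = 330.75 mm².

330.75 mm²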